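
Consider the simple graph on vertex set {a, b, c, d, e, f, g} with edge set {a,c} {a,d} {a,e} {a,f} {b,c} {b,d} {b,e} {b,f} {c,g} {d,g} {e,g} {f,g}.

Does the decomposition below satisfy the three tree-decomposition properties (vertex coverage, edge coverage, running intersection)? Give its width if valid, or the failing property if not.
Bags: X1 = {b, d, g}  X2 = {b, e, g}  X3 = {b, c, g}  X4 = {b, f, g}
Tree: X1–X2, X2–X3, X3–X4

No — vertex a appears in no bag.

A tree decomposition must satisfy three properties: every vertex lies in some bag; for every edge, both endpoints lie together in some bag; and for every vertex, the bags containing it form a connected subtree. Here vertex a appears in no bag, so the decomposition is invalid.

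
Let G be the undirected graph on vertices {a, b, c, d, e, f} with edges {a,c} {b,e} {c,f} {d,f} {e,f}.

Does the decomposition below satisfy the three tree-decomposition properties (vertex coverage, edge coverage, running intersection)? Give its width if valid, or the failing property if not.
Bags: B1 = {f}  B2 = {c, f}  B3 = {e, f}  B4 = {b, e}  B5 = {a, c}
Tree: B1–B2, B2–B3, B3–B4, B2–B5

A tree decomposition must satisfy three properties: every vertex lies in some bag; for every edge, both endpoints lie together in some bag; and for every vertex, the bags containing it form a connected subtree. Here vertex d appears in no bag, so the decomposition is invalid.

No — vertex d appears in no bag.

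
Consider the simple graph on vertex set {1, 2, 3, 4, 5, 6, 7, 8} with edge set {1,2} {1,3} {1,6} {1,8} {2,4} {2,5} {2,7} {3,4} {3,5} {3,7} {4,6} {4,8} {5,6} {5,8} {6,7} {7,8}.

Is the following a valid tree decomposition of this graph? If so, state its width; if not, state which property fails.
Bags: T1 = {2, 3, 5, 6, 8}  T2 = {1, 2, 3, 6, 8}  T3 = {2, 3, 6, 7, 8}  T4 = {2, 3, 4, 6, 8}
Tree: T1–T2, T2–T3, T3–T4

Every vertex of G appears in some bag (union = {1, 2, 3, 4, 5, 6, 7, 8}); every edge is covered by a bag; and for each vertex v the set of bags containing v is connected in the bag tree. The decomposition is therefore valid. The largest bag has 5 vertices, so the width is 4.

Yes; width 4.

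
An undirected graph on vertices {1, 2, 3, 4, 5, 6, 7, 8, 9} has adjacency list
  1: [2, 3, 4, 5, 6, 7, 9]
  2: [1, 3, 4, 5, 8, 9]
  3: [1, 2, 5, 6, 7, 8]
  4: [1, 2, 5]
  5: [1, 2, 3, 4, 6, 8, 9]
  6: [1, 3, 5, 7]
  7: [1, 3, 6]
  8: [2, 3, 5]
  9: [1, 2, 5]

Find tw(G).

A width-3 tree decomposition is:
Bags: B1 = {1, 2, 3, 5}  B2 = {2, 3, 5, 8}  B3 = {1, 3, 5, 6}  B4 = {1, 3, 6, 7}  B5 = {1, 2, 4, 5}  B6 = {1, 2, 5, 9}
Tree: B1–B2, B1–B3, B3–B4, B1–B5, B1–B6
Every bag has size at most 4, so the width is 4 − 1 = 3 and tw(G) ≤ 3. For the lower bound, the 4 vertices {2, 3, 5, 8} are pairwise adjacent, and any tree decomposition puts a clique entirely inside one bag — forcing width ≥ 3. The upper and lower bounds meet at 3, so that is the treewidth.

3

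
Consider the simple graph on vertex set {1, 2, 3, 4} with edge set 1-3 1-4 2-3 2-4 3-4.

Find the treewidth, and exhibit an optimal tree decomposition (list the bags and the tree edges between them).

Every bag has size at most 3, so the width is 3 − 1 = 2 and tw(G) ≤ 2. On the other hand G contains the 3-clique {1, 3, 4}. A clique must lie in a single bag of any decomposition, so no decomposition can have width below 2. Therefore the treewidth is 2.

Treewidth 2.
Bags: B1 = {2, 3, 4}  B2 = {1, 3, 4}
Tree: B1–B2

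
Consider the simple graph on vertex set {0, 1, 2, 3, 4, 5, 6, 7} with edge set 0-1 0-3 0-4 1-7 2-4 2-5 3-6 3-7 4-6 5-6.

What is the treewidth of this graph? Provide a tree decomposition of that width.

Treewidth 2.
Bags: B1 = {2, 5, 6}  B2 = {2, 4, 6}  B3 = {3, 4, 6}  B4 = {0, 3, 4}  B5 = {0, 3, 7}  B6 = {0, 1, 7}
Tree: B1–B2, B2–B3, B3–B4, B4–B5, B5–B6

Each bag holds 3 vertices, so the decomposition has width 2, which upper-bounds the treewidth. The edges 5–2–4–6–5 form a cycle, so G is not a tree and its treewidth is at least 2. The upper and lower bounds meet at 2, so that is the treewidth.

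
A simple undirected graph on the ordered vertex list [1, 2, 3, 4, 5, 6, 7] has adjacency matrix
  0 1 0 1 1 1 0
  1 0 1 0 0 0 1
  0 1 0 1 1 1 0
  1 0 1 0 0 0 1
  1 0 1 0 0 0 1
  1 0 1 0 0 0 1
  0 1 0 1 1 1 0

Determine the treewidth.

3

A width-3 tree decomposition is:
Bags: B1 = {1, 2, 3, 7}  B2 = {1, 3, 6, 7}  B3 = {1, 3, 5, 7}  B4 = {1, 3, 4, 7}
Tree: B1–B2, B2–B3, B3–B4
Each bag holds 4 vertices, so the decomposition has width 3, which upper-bounds the treewidth. For the lower bound: the 4 vertex sets {2,3}, {6,7}, {1}, {5} are disjoint, each induces a connected subgraph, and every pair is joined by at least one edge of G. Contracting each set to a single vertex therefore yields K_{4} as a minor, and since treewidth is minor-monotone, tw(G) ≥ tw(K_{4}) = 3. Hence tw(G) = 3 exactly.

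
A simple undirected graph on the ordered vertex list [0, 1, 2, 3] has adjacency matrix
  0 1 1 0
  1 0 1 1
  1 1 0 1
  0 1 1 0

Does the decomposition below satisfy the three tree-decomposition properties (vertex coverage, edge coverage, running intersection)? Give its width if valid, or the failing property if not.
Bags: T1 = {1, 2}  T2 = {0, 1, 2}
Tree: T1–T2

No — vertex 3 appears in no bag.

A tree decomposition must satisfy three properties: every vertex lies in some bag; for every edge, both endpoints lie together in some bag; and for every vertex, the bags containing it form a connected subtree. Here vertex 3 appears in no bag, so the decomposition is invalid.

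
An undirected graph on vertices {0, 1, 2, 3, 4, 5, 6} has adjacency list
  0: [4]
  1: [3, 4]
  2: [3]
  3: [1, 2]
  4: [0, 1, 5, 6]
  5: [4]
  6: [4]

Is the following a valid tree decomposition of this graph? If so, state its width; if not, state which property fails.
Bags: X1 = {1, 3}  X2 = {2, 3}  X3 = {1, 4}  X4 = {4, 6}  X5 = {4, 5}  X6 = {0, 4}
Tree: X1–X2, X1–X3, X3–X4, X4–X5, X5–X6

Every vertex of G appears in some bag (union = {0, 1, 2, 3, 4, 5, 6}); every edge is covered by a bag; and for each vertex v the set of bags containing v is connected in the bag tree. The decomposition is therefore valid. The largest bag has 2 vertices, so the width is 1.

Yes; width 1.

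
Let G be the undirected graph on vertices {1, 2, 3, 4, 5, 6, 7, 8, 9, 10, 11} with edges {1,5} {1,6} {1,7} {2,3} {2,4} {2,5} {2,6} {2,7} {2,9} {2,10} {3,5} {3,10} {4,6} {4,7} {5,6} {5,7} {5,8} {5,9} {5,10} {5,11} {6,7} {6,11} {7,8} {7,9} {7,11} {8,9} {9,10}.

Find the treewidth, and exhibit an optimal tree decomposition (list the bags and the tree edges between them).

Every bag has size at most 4, so the width is 4 − 1 = 3 and tw(G) ≤ 3. On the other hand G contains the 4-clique {2, 4, 6, 7}. A clique must lie in a single bag of any decomposition, so no decomposition can have width below 3. Therefore the treewidth is 3.

Treewidth 3.
One such decomposition:
Bags: B1 = {2, 5, 7, 9}  B2 = {2, 5, 6, 7}  B3 = {2, 5, 9, 10}  B4 = {2, 3, 5, 10}  B5 = {5, 7, 8, 9}  B6 = {1, 5, 6, 7}  B7 = {5, 6, 7, 11}  B8 = {2, 4, 6, 7}
Tree: B1–B2, B1–B3, B3–B4, B1–B5, B2–B6, B6–B7, B2–B8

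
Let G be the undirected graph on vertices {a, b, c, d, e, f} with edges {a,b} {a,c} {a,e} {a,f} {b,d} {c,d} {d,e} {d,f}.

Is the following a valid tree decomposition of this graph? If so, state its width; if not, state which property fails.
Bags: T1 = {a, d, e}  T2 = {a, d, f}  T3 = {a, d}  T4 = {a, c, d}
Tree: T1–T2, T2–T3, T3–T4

A tree decomposition must satisfy three properties: every vertex lies in some bag; for every edge, both endpoints lie together in some bag; and for every vertex, the bags containing it form a connected subtree. Here vertex b appears in no bag, so the decomposition is invalid.

No — vertex b appears in no bag.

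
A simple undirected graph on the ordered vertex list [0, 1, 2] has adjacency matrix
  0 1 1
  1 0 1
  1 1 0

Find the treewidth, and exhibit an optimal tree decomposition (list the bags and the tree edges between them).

Treewidth 2.
Bags: B1 = {0, 1, 2}
Tree: (single bag)

With just one bag of size 3, the width is 3 − 1 = 2, so tw(G) ≤ 2. On the other hand G contains the 3-clique {0, 1, 2}. A clique must lie in a single bag of any decomposition, so no decomposition can have width below 2. Combining the bounds, tw(G) = 2.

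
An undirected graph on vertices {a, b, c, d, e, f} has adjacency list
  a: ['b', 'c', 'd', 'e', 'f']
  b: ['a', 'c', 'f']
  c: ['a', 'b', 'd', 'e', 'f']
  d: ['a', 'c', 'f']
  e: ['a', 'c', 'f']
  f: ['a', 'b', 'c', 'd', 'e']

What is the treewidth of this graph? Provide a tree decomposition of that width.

Treewidth 3.
One optimal decomposition is:
Bags: B1 = {a, b, c, f}  B2 = {a, c, d, f}  B3 = {a, c, e, f}
Tree: B1–B2, B2–B3

Every bag has size at most 4, so the width is 4 − 1 = 3 and tw(G) ≤ 3. Conversely, {a, c, d, f} is a clique of size 4, and the vertices of any clique must share a bag in every tree decomposition; so some bag has ≥ 4 vertices and tw(G) ≥ 3. Combining the bounds, tw(G) = 3.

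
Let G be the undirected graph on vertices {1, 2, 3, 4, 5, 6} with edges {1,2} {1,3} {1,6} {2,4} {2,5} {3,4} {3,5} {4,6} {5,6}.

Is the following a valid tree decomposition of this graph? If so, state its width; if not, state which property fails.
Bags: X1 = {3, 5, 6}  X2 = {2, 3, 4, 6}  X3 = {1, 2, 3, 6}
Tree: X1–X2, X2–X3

No — edge (2,5) lies in no bag.

A tree decomposition must satisfy three properties: every vertex lies in some bag; for every edge, both endpoints lie together in some bag; and for every vertex, the bags containing it form a connected subtree. Here edge (2,5) lies in no bag, so the decomposition is invalid.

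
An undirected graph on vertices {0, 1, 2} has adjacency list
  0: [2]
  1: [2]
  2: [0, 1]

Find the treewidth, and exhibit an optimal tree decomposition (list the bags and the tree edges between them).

The largest bag has 2 vertices, giving width 1; this decomposition certifies tw(G) ≤ 1. Since G has at least one edge (e.g. 0–2), it is not an edgeless graph, so tw(G) ≥ 1. The upper and lower bounds meet at 1, so that is the treewidth.

Treewidth 1.
One such decomposition:
Bags: B1 = {0, 2}  B2 = {1, 2}
Tree: B1–B2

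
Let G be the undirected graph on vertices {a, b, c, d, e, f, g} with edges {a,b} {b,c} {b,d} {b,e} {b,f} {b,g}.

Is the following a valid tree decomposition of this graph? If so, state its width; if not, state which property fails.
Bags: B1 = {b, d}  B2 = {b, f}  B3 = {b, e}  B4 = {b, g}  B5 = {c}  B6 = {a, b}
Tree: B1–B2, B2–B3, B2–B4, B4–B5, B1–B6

A tree decomposition must satisfy three properties: every vertex lies in some bag; for every edge, both endpoints lie together in some bag; and for every vertex, the bags containing it form a connected subtree. Here edge (b,c) lies in no bag, so the decomposition is invalid.

No — edge (b,c) lies in no bag.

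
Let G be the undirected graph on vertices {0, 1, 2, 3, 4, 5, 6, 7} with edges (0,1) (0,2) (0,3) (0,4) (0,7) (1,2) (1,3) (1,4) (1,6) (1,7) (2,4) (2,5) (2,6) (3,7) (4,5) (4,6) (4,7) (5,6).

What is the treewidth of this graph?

A width-3 tree decomposition is:
Bags: B1 = {1, 2, 4, 6}  B2 = {0, 1, 2, 4}  B3 = {2, 4, 5, 6}  B4 = {0, 1, 4, 7}  B5 = {0, 1, 3, 7}
Tree: B1–B2, B1–B3, B2–B4, B4–B5
Each bag holds 4 vertices, so the decomposition has width 3, which upper-bounds the treewidth. Conversely, {0, 1, 3, 7} is a clique of size 4, and the vertices of any clique must share a bag in every tree decomposition; so some bag has ≥ 4 vertices and tw(G) ≥ 3. Therefore the treewidth is 3.

3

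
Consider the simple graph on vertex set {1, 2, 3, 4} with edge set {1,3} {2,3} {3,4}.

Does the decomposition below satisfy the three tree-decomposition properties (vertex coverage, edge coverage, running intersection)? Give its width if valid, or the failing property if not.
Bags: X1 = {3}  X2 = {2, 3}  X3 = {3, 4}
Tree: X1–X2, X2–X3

No — vertex 1 appears in no bag.

A tree decomposition must satisfy three properties: every vertex lies in some bag; for every edge, both endpoints lie together in some bag; and for every vertex, the bags containing it form a connected subtree. Here vertex 1 appears in no bag, so the decomposition is invalid.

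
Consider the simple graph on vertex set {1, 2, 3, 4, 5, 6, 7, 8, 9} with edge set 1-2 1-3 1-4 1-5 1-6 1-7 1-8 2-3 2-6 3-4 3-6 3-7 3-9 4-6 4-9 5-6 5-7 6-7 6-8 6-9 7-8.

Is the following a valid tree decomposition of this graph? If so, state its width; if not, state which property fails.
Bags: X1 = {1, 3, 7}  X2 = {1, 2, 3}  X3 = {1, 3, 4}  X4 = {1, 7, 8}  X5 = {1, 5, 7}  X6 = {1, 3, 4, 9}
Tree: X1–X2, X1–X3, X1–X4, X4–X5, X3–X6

A tree decomposition must satisfy three properties: every vertex lies in some bag; for every edge, both endpoints lie together in some bag; and for every vertex, the bags containing it form a connected subtree. Here vertex 6 appears in no bag, so the decomposition is invalid.

No — vertex 6 appears in no bag.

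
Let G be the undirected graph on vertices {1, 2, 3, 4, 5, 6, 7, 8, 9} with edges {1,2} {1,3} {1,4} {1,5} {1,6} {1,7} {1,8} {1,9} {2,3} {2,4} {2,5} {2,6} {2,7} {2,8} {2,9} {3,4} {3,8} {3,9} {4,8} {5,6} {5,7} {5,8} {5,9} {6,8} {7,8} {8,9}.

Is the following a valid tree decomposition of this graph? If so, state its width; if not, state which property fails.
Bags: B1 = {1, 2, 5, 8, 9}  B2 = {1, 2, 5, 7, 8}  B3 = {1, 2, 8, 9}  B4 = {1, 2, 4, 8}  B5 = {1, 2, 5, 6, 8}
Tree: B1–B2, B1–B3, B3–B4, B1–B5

A tree decomposition must satisfy three properties: every vertex lies in some bag; for every edge, both endpoints lie together in some bag; and for every vertex, the bags containing it form a connected subtree. Here vertex 3 appears in no bag, so the decomposition is invalid.

No — vertex 3 appears in no bag.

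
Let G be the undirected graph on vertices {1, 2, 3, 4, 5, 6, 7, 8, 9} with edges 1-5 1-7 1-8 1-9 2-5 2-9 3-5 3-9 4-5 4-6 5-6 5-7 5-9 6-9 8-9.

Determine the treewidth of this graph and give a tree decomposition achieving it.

Treewidth 2.
One optimal decomposition is:
Bags: B1 = {1, 5, 9}  B2 = {1, 8, 9}  B3 = {5, 6, 9}  B4 = {4, 5, 6}  B5 = {2, 5, 9}  B6 = {1, 5, 7}  B7 = {3, 5, 9}
Tree: B1–B2, B1–B3, B3–B4, B3–B5, B1–B6, B5–B7

Each bag holds 3 vertices, so the decomposition has width 2, which upper-bounds the treewidth. For the lower bound, the 3 vertices {1, 8, 9} are pairwise adjacent, and any tree decomposition puts a clique entirely inside one bag — forcing width ≥ 2. Therefore the treewidth is 2.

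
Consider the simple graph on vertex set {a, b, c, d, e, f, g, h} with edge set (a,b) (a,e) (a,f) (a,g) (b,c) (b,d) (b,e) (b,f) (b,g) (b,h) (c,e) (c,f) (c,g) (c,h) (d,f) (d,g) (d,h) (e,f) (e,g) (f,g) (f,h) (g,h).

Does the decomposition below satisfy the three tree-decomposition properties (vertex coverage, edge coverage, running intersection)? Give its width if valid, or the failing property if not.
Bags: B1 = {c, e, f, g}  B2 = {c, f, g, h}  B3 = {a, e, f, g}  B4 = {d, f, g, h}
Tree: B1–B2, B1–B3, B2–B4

No — vertex b appears in no bag.

A tree decomposition must satisfy three properties: every vertex lies in some bag; for every edge, both endpoints lie together in some bag; and for every vertex, the bags containing it form a connected subtree. Here vertex b appears in no bag, so the decomposition is invalid.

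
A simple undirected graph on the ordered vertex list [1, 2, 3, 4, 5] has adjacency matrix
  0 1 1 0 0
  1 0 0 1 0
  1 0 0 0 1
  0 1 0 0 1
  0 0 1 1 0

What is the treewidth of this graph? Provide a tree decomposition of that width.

Treewidth 2.
Bags: B1 = {1, 3, 5}  B2 = {1, 2, 5}  B3 = {2, 4, 5}
Tree: B1–B2, B2–B3

Each bag holds 3 vertices, so the decomposition has width 2, which upper-bounds the treewidth. The edges 5–3–1–2–4–5 form a cycle, so G is not a tree and its treewidth is at least 2. Hence tw(G) = 2 exactly.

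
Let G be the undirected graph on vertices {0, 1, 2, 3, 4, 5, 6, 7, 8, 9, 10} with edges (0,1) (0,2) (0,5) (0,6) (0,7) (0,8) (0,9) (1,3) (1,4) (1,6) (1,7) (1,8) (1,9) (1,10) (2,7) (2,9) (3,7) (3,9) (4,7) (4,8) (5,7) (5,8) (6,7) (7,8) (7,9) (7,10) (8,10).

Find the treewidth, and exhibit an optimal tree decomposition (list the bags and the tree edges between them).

Treewidth 3.
One such decomposition:
Bags: B1 = {1, 4, 7, 8}  B2 = {0, 1, 7, 8}  B3 = {0, 5, 7, 8}  B4 = {1, 7, 8, 10}  B5 = {0, 1, 7, 9}  B6 = {1, 3, 7, 9}  B7 = {0, 1, 6, 7}  B8 = {0, 2, 7, 9}
Tree: B1–B2, B2–B3, B2–B4, B2–B5, B5–B6, B5–B7, B5–B8

Every bag has size at most 4, so the width is 4 − 1 = 3 and tw(G) ≤ 3. On the other hand G contains the 4-clique {0, 1, 7, 8}. A clique must lie in a single bag of any decomposition, so no decomposition can have width below 3. Therefore the treewidth is 3.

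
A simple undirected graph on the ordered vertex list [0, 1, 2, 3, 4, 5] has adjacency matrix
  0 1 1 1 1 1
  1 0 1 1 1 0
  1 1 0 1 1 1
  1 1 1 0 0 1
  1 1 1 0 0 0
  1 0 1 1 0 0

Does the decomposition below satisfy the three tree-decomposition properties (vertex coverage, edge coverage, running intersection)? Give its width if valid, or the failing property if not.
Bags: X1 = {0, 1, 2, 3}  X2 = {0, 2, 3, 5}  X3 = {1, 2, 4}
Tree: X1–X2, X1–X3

A tree decomposition must satisfy three properties: every vertex lies in some bag; for every edge, both endpoints lie together in some bag; and for every vertex, the bags containing it form a connected subtree. Here edge (0,4) lies in no bag, so the decomposition is invalid.

No — edge (0,4) lies in no bag.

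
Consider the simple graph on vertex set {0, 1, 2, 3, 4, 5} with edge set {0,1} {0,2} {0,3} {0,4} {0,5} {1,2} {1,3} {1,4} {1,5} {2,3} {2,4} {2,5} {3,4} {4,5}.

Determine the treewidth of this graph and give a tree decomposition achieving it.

Every bag has size at most 5, so the width is 5 − 1 = 4 and tw(G) ≤ 4. On the other hand G contains the 5-clique {0, 1, 2, 3, 4}. A clique must lie in a single bag of any decomposition, so no decomposition can have width below 4. The upper and lower bounds meet at 4, so that is the treewidth.

Treewidth 4.
Bags: B1 = {0, 1, 2, 3, 4}  B2 = {0, 1, 2, 4, 5}
Tree: B1–B2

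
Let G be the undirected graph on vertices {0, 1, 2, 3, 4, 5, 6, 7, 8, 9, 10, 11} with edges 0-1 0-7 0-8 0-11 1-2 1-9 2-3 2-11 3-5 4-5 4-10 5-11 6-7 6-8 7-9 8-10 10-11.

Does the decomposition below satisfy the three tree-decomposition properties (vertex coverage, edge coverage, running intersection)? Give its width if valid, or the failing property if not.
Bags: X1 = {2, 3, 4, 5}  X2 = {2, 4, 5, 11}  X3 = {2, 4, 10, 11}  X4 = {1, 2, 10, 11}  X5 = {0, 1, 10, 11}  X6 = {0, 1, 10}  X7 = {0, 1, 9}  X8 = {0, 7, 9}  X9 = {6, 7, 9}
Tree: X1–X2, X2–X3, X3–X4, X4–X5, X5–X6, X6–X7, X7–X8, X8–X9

No — vertex 8 appears in no bag.

A tree decomposition must satisfy three properties: every vertex lies in some bag; for every edge, both endpoints lie together in some bag; and for every vertex, the bags containing it form a connected subtree. Here vertex 8 appears in no bag, so the decomposition is invalid.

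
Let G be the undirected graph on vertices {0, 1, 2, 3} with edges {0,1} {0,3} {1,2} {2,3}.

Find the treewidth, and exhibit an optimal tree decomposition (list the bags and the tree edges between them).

Treewidth 2.
One optimal decomposition is:
Bags: B1 = {0, 1, 2}  B2 = {0, 2, 3}
Tree: B1–B2

The largest bag has 3 vertices, giving width 2; this decomposition certifies tw(G) ≤ 2. For the lower bound, G contains the cycle 0–1–2–3–0, so G is not a forest; only forests have treewidth ≤ 1, hence tw(G) ≥ 2. Hence tw(G) = 2 exactly.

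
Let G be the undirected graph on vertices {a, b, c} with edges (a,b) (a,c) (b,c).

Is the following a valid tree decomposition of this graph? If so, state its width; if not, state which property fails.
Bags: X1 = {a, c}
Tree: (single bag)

No — vertex b appears in no bag.

A tree decomposition must satisfy three properties: every vertex lies in some bag; for every edge, both endpoints lie together in some bag; and for every vertex, the bags containing it form a connected subtree. Here vertex b appears in no bag, so the decomposition is invalid.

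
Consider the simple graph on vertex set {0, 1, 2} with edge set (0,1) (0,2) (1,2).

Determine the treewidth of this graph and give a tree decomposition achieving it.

Treewidth 2.
One such decomposition:
Bags: B1 = {0, 1, 2}
Tree: (single bag)

A single bag containing all 3 vertices is trivially a valid decomposition of width 2. On the other hand G contains the 3-clique {0, 1, 2}. A clique must lie in a single bag of any decomposition, so no decomposition can have width below 2. Therefore the treewidth is 2.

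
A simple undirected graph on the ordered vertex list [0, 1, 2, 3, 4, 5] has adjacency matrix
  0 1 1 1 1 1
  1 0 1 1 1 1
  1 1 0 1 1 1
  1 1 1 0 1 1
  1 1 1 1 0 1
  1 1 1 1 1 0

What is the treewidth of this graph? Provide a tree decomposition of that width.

With just one bag of size 6, the width is 6 − 1 = 5, so tw(G) ≤ 5. On the other hand G contains the 6-clique {0, 1, 2, 3, 4, 5}. A clique must lie in a single bag of any decomposition, so no decomposition can have width below 5. Hence tw(G) = 5 exactly.

Treewidth 5.
One such decomposition:
Bags: B1 = {0, 1, 2, 3, 4, 5}
Tree: (single bag)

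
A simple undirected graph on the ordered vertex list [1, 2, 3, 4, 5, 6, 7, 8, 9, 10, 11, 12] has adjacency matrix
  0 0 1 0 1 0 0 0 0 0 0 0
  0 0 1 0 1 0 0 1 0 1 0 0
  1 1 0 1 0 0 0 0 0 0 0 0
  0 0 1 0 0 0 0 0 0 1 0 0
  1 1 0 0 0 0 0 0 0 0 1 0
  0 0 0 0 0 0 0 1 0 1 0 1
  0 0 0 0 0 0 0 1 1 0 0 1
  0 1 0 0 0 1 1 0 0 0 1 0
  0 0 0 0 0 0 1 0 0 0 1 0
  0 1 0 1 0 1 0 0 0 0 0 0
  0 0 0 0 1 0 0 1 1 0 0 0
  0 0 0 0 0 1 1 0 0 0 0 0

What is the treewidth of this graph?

A width-3 tree decomposition is:
Bags: B1 = {1, 3, 4, 5}  B2 = {2, 3, 4, 5}  B3 = {2, 4, 5, 10}  B4 = {2, 5, 10, 11}  B5 = {2, 8, 10, 11}  B6 = {6, 8, 10, 11}  B7 = {6, 8, 9, 11}  B8 = {6, 7, 8, 9}  B9 = {6, 7, 9, 12}
Tree: B1–B2, B2–B3, B3–B4, B4–B5, B5–B6, B6–B7, B7–B8, B8–B9
Each bag holds 4 vertices, so the decomposition has width 3, which upper-bounds the treewidth. For the lower bound: the 4 vertex sets {1,3,4}, {5}, {2}, {6,8,10,11} are disjoint, each induces a connected subgraph, and every pair is joined by at least one edge of G. Contracting each set to a single vertex therefore yields K_{4} as a minor, and since treewidth is minor-monotone, tw(G) ≥ tw(K_{4}) = 3. The upper and lower bounds meet at 3, so that is the treewidth.

3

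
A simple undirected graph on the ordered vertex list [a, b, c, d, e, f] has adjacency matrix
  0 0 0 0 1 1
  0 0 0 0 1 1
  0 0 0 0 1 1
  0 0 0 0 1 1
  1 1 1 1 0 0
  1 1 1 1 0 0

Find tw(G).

A width-2 tree decomposition is:
Bags: B1 = {b, e, f}  B2 = {c, e, f}  B3 = {a, e, f}  B4 = {d, e, f}
Tree: B1–B2, B2–B3, B3–B4
Every bag has size at most 3, so the width is 3 − 1 = 2 and tw(G) ≤ 2. Since b–f–c–e–b is a cycle in G, G is not acyclic. Forests are exactly the graphs of treewidth ≤ 1, so tw(G) ≥ 2. The upper and lower bounds meet at 2, so that is the treewidth.

2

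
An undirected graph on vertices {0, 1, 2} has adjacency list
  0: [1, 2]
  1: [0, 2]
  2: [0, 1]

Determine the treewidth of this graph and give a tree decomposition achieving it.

With just one bag of size 3, the width is 3 − 1 = 2, so tw(G) ≤ 2. Conversely, {0, 1, 2} is a clique of size 3, and the vertices of any clique must share a bag in every tree decomposition; so some bag has ≥ 3 vertices and tw(G) ≥ 2. The upper and lower bounds meet at 2, so that is the treewidth.

Treewidth 2.
One such decomposition:
Bags: B1 = {0, 1, 2}
Tree: (single bag)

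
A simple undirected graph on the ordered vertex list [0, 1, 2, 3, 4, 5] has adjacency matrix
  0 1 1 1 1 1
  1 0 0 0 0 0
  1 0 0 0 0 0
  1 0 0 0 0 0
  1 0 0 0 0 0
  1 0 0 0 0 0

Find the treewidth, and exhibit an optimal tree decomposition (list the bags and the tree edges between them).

The largest bag has 2 vertices, giving width 1; this decomposition certifies tw(G) ≤ 1. Any graph with an edge has treewidth ≥ 1, and G has the edge 0–4. The upper and lower bounds meet at 1, so that is the treewidth.

Treewidth 1.
One such decomposition:
Bags: B1 = {0, 4}  B2 = {0, 2}  B3 = {0, 5}  B4 = {0, 3}  B5 = {0, 1}
Tree: B1–B2, B2–B3, B2–B4, B2–B5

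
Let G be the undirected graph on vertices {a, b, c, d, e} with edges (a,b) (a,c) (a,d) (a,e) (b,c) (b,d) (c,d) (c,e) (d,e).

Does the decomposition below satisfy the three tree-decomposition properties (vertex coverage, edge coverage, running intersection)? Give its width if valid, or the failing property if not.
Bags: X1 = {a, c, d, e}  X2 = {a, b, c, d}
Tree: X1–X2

Yes; width 3.

Every vertex of G appears in some bag (union = {a, b, c, d, e}); every edge is covered by a bag; and for each vertex v the set of bags containing v is connected in the bag tree. The decomposition is therefore valid. The largest bag has 4 vertices, so the width is 3.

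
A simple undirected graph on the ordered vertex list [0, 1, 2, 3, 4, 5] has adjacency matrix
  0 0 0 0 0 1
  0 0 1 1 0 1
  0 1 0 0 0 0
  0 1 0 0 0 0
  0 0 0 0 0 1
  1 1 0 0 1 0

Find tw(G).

A width-1 tree decomposition is:
Bags: B1 = {1, 5}  B2 = {0, 5}  B3 = {1, 3}  B4 = {4, 5}  B5 = {1, 2}
Tree: B1–B2, B1–B3, B1–B4, B1–B5
Every bag has size at most 2, so the width is 2 − 1 = 1 and tw(G) ≤ 1. G has an edge, so its treewidth is at least 1. Hence tw(G) = 1 exactly.

1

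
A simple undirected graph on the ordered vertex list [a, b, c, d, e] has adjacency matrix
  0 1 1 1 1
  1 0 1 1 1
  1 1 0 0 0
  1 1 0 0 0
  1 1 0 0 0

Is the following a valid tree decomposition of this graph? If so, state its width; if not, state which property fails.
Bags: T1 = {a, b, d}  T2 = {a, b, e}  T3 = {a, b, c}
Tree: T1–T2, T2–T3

Vertex coverage: the bags together contain {a, b, c, d, e}, the full vertex set. Edge coverage: each edge of G has both endpoints in at least one bag. Running intersection: for every vertex, the bags containing it form a connected subtree. All three properties hold, so this is a valid tree decomposition of width max|bag| − 1 = 2, and hence tw(G) ≤ 2.

Yes; width 2.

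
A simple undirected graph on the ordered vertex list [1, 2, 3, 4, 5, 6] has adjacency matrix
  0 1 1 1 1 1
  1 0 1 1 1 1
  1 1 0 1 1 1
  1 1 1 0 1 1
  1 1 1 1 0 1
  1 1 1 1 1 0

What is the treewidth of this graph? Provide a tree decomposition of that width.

With just one bag of size 6, the width is 6 − 1 = 5, so tw(G) ≤ 5. On the other hand G contains the 6-clique {1, 2, 3, 4, 5, 6}. A clique must lie in a single bag of any decomposition, so no decomposition can have width below 5. The upper and lower bounds meet at 5, so that is the treewidth.

Treewidth 5.
Bags: B1 = {1, 2, 3, 4, 5, 6}
Tree: (single bag)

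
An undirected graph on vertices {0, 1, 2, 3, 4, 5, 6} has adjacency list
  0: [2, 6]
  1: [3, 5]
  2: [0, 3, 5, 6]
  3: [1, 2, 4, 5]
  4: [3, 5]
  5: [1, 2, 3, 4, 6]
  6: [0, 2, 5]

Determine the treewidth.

A width-2 tree decomposition is:
Bags: B1 = {1, 3, 5}  B2 = {2, 3, 5}  B3 = {3, 4, 5}  B4 = {2, 5, 6}  B5 = {0, 2, 6}
Tree: B1–B2, B1–B3, B2–B4, B4–B5
Every bag has size at most 3, so the width is 3 − 1 = 2 and tw(G) ≤ 2. Conversely, {0, 2, 6} is a clique of size 3, and the vertices of any clique must share a bag in every tree decomposition; so some bag has ≥ 3 vertices and tw(G) ≥ 2. Combining the bounds, tw(G) = 2.

2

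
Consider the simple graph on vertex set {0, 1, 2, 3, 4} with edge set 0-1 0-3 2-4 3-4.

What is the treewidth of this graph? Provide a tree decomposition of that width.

Treewidth 1.
One optimal decomposition is:
Bags: B1 = {2, 4}  B2 = {3, 4}  B3 = {0, 3}  B4 = {0, 1}
Tree: B1–B2, B2–B3, B3–B4

The largest bag has 2 vertices, giving width 1; this decomposition certifies tw(G) ≤ 1. Since G has at least one edge (e.g. 2–4), it is not an edgeless graph, so tw(G) ≥ 1. Therefore the treewidth is 1.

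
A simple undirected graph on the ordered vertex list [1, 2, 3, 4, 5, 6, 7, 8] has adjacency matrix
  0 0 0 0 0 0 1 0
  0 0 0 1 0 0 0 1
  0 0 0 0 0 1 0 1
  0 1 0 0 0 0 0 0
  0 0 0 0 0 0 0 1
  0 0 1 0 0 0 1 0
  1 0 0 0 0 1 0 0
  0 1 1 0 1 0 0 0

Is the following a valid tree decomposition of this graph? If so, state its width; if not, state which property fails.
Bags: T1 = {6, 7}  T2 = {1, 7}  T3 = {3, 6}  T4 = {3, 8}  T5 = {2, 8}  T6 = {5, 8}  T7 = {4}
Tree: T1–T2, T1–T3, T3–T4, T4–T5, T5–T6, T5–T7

No — edge (2,4) lies in no bag.

A tree decomposition must satisfy three properties: every vertex lies in some bag; for every edge, both endpoints lie together in some bag; and for every vertex, the bags containing it form a connected subtree. Here edge (2,4) lies in no bag, so the decomposition is invalid.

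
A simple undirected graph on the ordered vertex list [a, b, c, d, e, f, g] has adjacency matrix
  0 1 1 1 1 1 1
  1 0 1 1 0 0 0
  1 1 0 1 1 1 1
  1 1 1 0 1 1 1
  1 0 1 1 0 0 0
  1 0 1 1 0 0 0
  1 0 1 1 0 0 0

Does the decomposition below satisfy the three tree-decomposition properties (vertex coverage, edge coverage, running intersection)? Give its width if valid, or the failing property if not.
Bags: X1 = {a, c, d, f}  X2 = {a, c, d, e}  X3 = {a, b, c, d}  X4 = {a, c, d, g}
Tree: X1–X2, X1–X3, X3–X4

Vertex coverage: the bags together contain {a, b, c, d, e, f, g}, the full vertex set. Edge coverage: each edge of G has both endpoints in at least one bag. Running intersection: for every vertex, the bags containing it form a connected subtree. All three properties hold, so this is a valid tree decomposition of width max|bag| − 1 = 3, and hence tw(G) ≤ 3.

Yes; width 3.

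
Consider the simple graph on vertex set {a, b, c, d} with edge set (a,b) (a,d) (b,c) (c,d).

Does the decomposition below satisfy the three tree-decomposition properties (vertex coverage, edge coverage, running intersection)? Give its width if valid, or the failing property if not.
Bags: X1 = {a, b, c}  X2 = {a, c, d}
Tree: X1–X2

Checking the three conditions: (i) the bags cover all of {a, b, c, d}; (ii) for each edge, some bag contains both endpoints; (iii) the bags containing any fixed vertex form a subtree. All hold, so the decomposition is valid with width 3 − 1 = 2.

Yes; width 2.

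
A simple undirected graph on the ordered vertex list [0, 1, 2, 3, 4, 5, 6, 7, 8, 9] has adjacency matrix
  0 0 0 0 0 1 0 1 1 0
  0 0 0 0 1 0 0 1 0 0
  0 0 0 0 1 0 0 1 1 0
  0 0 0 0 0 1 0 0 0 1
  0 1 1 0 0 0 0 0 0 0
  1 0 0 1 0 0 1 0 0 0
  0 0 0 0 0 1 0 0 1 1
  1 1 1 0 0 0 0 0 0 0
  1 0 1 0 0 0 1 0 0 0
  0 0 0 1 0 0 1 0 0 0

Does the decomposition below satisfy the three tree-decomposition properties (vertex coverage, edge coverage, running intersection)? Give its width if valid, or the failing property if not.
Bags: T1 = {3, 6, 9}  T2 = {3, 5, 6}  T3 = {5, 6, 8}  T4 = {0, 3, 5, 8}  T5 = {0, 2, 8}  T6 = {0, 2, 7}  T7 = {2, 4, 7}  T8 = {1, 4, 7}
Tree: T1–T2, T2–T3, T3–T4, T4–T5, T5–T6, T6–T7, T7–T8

A tree decomposition must satisfy three properties: every vertex lies in some bag; for every edge, both endpoints lie together in some bag; and for every vertex, the bags containing it form a connected subtree. Here bags containing vertex 3 are not connected in the tree, so the decomposition is invalid.

No — bags containing vertex 3 are not connected in the tree.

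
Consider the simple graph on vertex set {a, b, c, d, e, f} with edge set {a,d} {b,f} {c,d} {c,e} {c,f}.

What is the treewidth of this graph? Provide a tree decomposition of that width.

Treewidth 1.
One optimal decomposition is:
Bags: B1 = {a, d}  B2 = {c, d}  B3 = {c, f}  B4 = {c, e}  B5 = {b, f}
Tree: B1–B2, B2–B3, B2–B4, B3–B5

The largest bag has 2 vertices, giving width 1; this decomposition certifies tw(G) ≤ 1. Any graph with an edge has treewidth ≥ 1, and G has the edge a–d. Combining the bounds, tw(G) = 1.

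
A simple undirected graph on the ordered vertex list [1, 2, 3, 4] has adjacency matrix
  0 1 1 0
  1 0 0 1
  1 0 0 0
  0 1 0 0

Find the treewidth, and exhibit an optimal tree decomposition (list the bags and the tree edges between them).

The largest bag has 2 vertices, giving width 1; this decomposition certifies tw(G) ≤ 1. G has an edge, so its treewidth is at least 1. Combining the bounds, tw(G) = 1.

Treewidth 1.
Bags: B1 = {2, 4}  B2 = {1, 2}  B3 = {1, 3}
Tree: B1–B2, B2–B3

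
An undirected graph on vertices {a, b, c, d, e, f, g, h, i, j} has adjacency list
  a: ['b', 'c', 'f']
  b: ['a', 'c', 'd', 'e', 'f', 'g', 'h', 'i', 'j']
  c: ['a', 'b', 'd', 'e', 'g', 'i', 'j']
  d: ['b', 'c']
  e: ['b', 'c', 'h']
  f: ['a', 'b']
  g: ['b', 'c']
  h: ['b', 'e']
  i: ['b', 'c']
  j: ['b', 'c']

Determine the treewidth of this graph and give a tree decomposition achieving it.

Treewidth 2.
One such decomposition:
Bags: B1 = {b, c, g}  B2 = {b, c, e}  B3 = {b, c, j}  B4 = {a, b, c}  B5 = {b, c, i}  B6 = {b, c, d}  B7 = {a, b, f}  B8 = {b, e, h}
Tree: B1–B2, B1–B3, B2–B4, B2–B5, B2–B6, B4–B7, B2–B8

The largest bag has 3 vertices, giving width 2; this decomposition certifies tw(G) ≤ 2. For the lower bound, the 3 vertices {b, e, h} are pairwise adjacent, and any tree decomposition puts a clique entirely inside one bag — forcing width ≥ 2. Therefore the treewidth is 2.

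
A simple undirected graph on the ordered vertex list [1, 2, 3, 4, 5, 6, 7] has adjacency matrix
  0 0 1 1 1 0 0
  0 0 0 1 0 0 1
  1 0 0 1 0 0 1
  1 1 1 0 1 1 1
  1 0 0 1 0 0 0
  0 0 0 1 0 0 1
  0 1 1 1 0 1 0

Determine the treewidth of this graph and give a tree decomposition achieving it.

Treewidth 2.
One such decomposition:
Bags: B1 = {1, 3, 4}  B2 = {3, 4, 7}  B3 = {1, 4, 5}  B4 = {4, 6, 7}  B5 = {2, 4, 7}
Tree: B1–B2, B1–B3, B2–B4, B2–B5

Every bag has size at most 3, so the width is 3 − 1 = 2 and tw(G) ≤ 2. For the lower bound, the 3 vertices {1, 3, 4} are pairwise adjacent, and any tree decomposition puts a clique entirely inside one bag — forcing width ≥ 2. Hence tw(G) = 2 exactly.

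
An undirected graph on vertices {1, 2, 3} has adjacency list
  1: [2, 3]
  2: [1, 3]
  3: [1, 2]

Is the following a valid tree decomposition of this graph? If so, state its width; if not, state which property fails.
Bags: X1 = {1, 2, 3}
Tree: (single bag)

Yes; width 2.

Checking the three conditions: (i) the bags cover all of {1, 2, 3}; (ii) for each edge, some bag contains both endpoints; (iii) the bags containing any fixed vertex form a subtree. All hold, so the decomposition is valid with width 3 − 1 = 2.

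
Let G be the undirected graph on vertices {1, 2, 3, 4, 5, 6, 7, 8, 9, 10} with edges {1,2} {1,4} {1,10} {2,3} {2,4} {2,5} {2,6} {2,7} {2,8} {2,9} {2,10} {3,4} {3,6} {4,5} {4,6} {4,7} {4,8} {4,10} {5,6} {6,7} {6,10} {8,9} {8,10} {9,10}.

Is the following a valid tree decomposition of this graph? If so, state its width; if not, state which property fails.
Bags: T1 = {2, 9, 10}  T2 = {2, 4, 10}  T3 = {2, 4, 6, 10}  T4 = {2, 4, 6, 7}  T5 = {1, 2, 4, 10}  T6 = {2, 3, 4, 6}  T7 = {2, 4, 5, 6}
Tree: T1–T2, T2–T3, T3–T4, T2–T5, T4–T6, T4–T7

A tree decomposition must satisfy three properties: every vertex lies in some bag; for every edge, both endpoints lie together in some bag; and for every vertex, the bags containing it form a connected subtree. Here vertex 8 appears in no bag, so the decomposition is invalid.

No — vertex 8 appears in no bag.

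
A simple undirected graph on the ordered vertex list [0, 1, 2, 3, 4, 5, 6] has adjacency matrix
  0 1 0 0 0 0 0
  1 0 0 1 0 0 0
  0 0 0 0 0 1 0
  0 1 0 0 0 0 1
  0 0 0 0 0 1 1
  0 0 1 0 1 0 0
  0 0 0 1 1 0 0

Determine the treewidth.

1

A width-1 tree decomposition is:
Bags: B1 = {2, 5}  B2 = {4, 5}  B3 = {4, 6}  B4 = {3, 6}  B5 = {1, 3}  B6 = {0, 1}
Tree: B1–B2, B2–B3, B3–B4, B4–B5, B5–B6
Each bag holds 2 vertices, so the decomposition has width 1, which upper-bounds the treewidth. G has an edge, so its treewidth is at least 1. Therefore the treewidth is 1.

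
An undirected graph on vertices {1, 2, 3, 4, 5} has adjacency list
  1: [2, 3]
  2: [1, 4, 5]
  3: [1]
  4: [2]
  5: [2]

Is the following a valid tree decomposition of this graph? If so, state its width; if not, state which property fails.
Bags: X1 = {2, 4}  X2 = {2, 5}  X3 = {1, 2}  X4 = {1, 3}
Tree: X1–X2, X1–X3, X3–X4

Checking the three conditions: (i) the bags cover all of {1, 2, 3, 4, 5}; (ii) for each edge, some bag contains both endpoints; (iii) the bags containing any fixed vertex form a subtree. All hold, so the decomposition is valid with width 2 − 1 = 1.

Yes; width 1.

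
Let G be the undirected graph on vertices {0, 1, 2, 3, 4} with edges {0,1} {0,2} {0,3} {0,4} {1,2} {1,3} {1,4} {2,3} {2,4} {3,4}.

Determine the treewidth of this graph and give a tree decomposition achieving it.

Treewidth 4.
Bags: B1 = {0, 1, 2, 3, 4}
Tree: (single bag)

With just one bag of size 5, the width is 5 − 1 = 4, so tw(G) ≤ 4. On the other hand G contains the 5-clique {0, 1, 2, 3, 4}. A clique must lie in a single bag of any decomposition, so no decomposition can have width below 4. Hence tw(G) = 4 exactly.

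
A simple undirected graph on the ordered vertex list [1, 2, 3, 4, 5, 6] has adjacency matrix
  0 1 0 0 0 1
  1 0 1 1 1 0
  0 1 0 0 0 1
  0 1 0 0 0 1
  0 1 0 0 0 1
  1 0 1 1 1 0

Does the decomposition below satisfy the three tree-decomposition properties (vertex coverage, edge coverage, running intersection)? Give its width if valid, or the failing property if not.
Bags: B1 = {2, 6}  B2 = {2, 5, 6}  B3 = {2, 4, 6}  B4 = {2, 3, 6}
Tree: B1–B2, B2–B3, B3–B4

No — vertex 1 appears in no bag.

A tree decomposition must satisfy three properties: every vertex lies in some bag; for every edge, both endpoints lie together in some bag; and for every vertex, the bags containing it form a connected subtree. Here vertex 1 appears in no bag, so the decomposition is invalid.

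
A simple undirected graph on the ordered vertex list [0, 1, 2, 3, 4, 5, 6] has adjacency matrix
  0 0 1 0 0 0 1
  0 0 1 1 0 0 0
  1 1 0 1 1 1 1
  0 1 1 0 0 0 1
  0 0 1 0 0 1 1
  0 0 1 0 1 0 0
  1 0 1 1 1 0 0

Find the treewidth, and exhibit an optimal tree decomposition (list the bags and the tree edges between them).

Treewidth 2.
One such decomposition:
Bags: B1 = {2, 4, 6}  B2 = {2, 3, 6}  B3 = {1, 2, 3}  B4 = {2, 4, 5}  B5 = {0, 2, 6}
Tree: B1–B2, B2–B3, B1–B4, B1–B5

Every bag has size at most 3, so the width is 3 − 1 = 2 and tw(G) ≤ 2. On the other hand G contains the 3-clique {1, 2, 3}. A clique must lie in a single bag of any decomposition, so no decomposition can have width below 2. Therefore the treewidth is 2.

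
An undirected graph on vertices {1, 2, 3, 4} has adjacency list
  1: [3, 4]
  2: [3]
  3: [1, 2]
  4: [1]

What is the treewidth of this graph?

1

A width-1 tree decomposition is:
Bags: B1 = {1, 3}  B2 = {2, 3}  B3 = {1, 4}
Tree: B1–B2, B1–B3
Each bag holds 2 vertices, so the decomposition has width 1, which upper-bounds the treewidth. G has an edge, so its treewidth is at least 1. Therefore the treewidth is 1.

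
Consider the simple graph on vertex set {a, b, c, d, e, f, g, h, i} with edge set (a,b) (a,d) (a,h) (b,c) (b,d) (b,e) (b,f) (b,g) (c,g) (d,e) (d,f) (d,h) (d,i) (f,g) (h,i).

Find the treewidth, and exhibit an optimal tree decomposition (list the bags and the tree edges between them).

The largest bag has 3 vertices, giving width 2; this decomposition certifies tw(G) ≤ 2. Conversely, {a, d, h} is a clique of size 3, and the vertices of any clique must share a bag in every tree decomposition; so some bag has ≥ 3 vertices and tw(G) ≥ 2. Hence tw(G) = 2 exactly.

Treewidth 2.
One optimal decomposition is:
Bags: B1 = {b, d, f}  B2 = {b, f, g}  B3 = {b, d, e}  B4 = {a, b, d}  B5 = {a, d, h}  B6 = {b, c, g}  B7 = {d, h, i}
Tree: B1–B2, B1–B3, B3–B4, B4–B5, B2–B6, B5–B7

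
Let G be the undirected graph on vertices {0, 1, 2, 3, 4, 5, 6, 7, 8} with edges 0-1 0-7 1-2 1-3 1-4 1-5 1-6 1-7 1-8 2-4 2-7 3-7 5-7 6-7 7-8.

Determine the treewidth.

A width-2 tree decomposition is:
Bags: B1 = {1, 3, 7}  B2 = {1, 5, 7}  B3 = {1, 2, 7}  B4 = {1, 6, 7}  B5 = {0, 1, 7}  B6 = {1, 2, 4}  B7 = {1, 7, 8}
Tree: B1–B2, B2–B3, B2–B4, B1–B5, B3–B6, B2–B7
Each bag holds 3 vertices, so the decomposition has width 2, which upper-bounds the treewidth. Conversely, {1, 2, 4} is a clique of size 3, and the vertices of any clique must share a bag in every tree decomposition; so some bag has ≥ 3 vertices and tw(G) ≥ 2. Therefore the treewidth is 2.

2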